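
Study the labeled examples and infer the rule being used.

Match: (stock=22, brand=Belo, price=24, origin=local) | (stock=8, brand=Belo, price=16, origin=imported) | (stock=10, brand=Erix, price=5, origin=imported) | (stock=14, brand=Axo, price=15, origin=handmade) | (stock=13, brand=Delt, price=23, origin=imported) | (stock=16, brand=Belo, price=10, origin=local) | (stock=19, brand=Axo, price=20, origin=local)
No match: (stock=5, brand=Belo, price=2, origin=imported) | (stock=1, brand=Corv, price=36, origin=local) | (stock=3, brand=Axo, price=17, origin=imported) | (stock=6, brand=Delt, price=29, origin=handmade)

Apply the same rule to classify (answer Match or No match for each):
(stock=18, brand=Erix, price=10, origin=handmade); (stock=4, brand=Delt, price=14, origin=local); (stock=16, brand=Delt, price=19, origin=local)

Match, No match, Match

A rule that fits every label: stock ≥ 8 — true of each 'Match' example, false of each 'No match' one.
(stock=18, brand=Erix, price=10, origin=handmade): stock = 18 — satisfies this, so Match. (stock=4, brand=Delt, price=14, origin=local): stock = 4 — doesn't qualify, so No match. (stock=16, brand=Delt, price=19, origin=local): stock = 16 — satisfies this, so Match.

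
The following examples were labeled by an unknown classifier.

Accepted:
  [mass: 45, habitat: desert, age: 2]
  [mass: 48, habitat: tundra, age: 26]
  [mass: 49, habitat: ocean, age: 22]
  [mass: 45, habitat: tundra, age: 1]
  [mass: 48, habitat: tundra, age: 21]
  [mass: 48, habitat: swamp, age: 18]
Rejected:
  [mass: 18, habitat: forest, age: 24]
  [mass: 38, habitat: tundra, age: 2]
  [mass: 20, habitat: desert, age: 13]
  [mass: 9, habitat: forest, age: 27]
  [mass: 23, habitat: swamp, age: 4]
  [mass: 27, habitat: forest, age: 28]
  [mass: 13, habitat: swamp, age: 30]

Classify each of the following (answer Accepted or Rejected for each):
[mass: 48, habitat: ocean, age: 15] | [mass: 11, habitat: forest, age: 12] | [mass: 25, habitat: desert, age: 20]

Accepted, Rejected, Rejected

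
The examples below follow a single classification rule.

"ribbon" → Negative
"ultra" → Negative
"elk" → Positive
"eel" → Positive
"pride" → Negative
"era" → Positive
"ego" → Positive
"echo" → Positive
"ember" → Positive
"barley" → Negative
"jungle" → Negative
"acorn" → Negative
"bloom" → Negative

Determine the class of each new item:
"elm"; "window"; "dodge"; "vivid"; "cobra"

Positive, Negative, Negative, Negative, Negative

Every 'Positive' example satisfies: starts with 'e'. None of the 'Negative' examples do.
"elm": starts with 'e' — matches, so Positive. "window": starts with 'w' — doesn't match, so Negative. "dodge": starts with 'd' — doesn't match, so Negative. "vivid": starts with 'v' — doesn't match, so Negative. "cobra": starts with 'c' — doesn't match, so Negative.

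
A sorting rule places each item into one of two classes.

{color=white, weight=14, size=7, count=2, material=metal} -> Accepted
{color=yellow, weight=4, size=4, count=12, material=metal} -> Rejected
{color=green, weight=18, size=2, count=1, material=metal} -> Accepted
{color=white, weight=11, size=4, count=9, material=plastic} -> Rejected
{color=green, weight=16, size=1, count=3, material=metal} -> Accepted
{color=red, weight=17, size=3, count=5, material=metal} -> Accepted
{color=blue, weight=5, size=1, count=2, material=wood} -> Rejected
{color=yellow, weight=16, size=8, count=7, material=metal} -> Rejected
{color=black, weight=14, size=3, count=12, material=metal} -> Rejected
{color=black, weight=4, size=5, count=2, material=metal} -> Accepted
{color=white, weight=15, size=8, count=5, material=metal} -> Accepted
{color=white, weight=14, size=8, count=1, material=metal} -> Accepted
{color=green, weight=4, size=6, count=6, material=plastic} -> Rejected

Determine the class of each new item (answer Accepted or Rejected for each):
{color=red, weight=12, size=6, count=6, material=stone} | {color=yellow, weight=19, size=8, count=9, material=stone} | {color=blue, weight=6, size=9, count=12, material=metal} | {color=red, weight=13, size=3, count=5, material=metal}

The classifier is using: material is metal AND count ≤ 5.
{color=red, weight=12, size=6, count=6, material=stone}: Rejected (material is stone, count = 6).
{color=yellow, weight=19, size=8, count=9, material=stone}: Rejected (material is stone, count = 9).
{color=blue, weight=6, size=9, count=12, material=metal}: Rejected (material is metal, count = 12).
{color=red, weight=13, size=3, count=5, material=metal}: Accepted (material is metal, count = 5).

Rejected, Rejected, Rejected, Accepted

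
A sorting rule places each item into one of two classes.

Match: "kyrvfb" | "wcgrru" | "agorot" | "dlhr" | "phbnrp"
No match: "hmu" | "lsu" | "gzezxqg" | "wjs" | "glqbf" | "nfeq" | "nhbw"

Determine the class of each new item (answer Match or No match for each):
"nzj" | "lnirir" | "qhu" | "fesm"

No match, Match, No match, No match

The pattern is that an item is 'Match' exactly when: contains 'r'.
"nzj": no 'r' — lacks this property, so No match.
"lnirir": has 'r' — fits, so Match.
"qhu": no 'r' — lacks this property, so No match.
"fesm": no 'r' — lacks this property, so No match.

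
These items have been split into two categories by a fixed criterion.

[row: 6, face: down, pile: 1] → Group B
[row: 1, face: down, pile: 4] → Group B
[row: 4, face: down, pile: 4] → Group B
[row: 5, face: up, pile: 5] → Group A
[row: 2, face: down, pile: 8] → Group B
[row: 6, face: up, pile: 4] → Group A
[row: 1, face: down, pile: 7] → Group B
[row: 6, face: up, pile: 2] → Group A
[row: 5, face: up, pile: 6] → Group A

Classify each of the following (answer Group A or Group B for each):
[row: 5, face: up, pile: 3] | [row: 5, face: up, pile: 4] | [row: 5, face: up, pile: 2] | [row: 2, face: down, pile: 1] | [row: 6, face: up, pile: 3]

Group A, Group A, Group A, Group B, Group A

Checking candidate rules against both groups, what survives is: face is up.
[row: 5, face: up, pile: 3] — face is up, hence Group A. [row: 5, face: up, pile: 4] — face is up, hence Group A. [row: 5, face: up, pile: 2] — face is up, hence Group A. [row: 2, face: down, pile: 1] — face is down, hence Group B. [row: 6, face: up, pile: 3] — face is up, hence Group A.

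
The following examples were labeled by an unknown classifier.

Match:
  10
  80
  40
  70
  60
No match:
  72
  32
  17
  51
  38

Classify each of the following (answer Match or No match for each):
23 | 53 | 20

'Match' ⟺ multiple of 5.

No match, No match, Match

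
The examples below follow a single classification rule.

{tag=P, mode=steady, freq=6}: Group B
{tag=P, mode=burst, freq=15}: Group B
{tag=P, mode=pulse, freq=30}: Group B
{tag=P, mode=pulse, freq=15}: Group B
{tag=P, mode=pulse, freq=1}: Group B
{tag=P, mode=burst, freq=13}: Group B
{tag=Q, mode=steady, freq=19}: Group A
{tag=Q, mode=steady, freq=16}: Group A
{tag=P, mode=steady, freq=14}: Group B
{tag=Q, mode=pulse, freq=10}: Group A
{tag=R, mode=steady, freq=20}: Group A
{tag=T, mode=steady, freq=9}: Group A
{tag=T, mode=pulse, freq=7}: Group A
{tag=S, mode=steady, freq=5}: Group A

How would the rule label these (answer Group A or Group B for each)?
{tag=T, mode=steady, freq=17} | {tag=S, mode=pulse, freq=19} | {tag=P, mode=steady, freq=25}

Group A, Group A, Group B

'Group A' ⟺ tag is not P.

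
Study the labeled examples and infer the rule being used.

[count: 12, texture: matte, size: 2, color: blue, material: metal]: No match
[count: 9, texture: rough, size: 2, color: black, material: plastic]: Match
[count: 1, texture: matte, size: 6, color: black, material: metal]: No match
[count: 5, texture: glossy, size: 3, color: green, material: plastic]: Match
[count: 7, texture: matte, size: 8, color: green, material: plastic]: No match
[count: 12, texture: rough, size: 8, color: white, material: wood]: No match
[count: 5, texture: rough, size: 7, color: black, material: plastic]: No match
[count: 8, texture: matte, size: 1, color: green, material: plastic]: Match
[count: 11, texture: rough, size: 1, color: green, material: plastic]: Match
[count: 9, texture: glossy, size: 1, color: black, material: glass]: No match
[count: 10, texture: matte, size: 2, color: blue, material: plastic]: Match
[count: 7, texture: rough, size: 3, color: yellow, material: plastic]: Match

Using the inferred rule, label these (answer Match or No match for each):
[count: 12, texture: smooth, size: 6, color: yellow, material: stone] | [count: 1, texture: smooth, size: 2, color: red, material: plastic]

No match, Match

Every 'Match' example satisfies: material is plastic AND size ≤ 3. None of the 'No match' examples do.
[count: 12, texture: smooth, size: 6, color: yellow, material: stone]: material is stone, size = 6 — doesn't qualify, so No match. [count: 1, texture: smooth, size: 2, color: red, material: plastic]: material is plastic, size = 2 — has this property, so Match.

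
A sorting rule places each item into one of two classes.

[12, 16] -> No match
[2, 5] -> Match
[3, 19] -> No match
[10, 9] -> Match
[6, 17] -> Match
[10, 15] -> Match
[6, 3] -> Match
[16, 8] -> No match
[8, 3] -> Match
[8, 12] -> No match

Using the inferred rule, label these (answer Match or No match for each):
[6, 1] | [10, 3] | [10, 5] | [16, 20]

Match, Match, Match, No match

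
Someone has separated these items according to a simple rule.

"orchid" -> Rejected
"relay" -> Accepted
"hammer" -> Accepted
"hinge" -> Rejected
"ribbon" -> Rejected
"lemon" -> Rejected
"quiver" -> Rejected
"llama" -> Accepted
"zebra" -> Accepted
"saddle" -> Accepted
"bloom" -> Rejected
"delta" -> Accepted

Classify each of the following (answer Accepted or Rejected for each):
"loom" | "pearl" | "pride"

Rejected, Accepted, Rejected

Comparing the two groups points to one rule — contains 'a'.
"loom": Rejected (no 'a'). "pearl": Accepted (has 'a'). "pride": Rejected (no 'a').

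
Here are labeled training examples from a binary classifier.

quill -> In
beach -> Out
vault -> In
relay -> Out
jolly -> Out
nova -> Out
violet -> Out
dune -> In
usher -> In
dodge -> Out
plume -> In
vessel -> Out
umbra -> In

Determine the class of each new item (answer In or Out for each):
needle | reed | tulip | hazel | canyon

Looking at the examples, the only property every 'In' case has and every 'Out' case lacks is: contains 'u'.
needle: no 'u', does not pass → Out. reed: no 'u', does not pass → Out. tulip: has 'u', meets the rule → In. hazel: no 'u', does not pass → Out. canyon: no 'u', does not pass → Out.

Out, Out, In, Out, Out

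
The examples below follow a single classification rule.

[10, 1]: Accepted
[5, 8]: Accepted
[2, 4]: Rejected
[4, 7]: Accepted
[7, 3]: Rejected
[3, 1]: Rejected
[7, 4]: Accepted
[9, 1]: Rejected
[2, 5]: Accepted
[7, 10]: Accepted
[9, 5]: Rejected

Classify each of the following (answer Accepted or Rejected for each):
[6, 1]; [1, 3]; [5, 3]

Accepted, Rejected, Rejected

The common property of the 'Accepted' items is: sum is odd. No 'Rejected' item has it.
[6, 1] → 6+1 = 7 → Accepted. [1, 3] → 1+3 = 4 → Rejected. [5, 3] → 5+3 = 8 → Rejected.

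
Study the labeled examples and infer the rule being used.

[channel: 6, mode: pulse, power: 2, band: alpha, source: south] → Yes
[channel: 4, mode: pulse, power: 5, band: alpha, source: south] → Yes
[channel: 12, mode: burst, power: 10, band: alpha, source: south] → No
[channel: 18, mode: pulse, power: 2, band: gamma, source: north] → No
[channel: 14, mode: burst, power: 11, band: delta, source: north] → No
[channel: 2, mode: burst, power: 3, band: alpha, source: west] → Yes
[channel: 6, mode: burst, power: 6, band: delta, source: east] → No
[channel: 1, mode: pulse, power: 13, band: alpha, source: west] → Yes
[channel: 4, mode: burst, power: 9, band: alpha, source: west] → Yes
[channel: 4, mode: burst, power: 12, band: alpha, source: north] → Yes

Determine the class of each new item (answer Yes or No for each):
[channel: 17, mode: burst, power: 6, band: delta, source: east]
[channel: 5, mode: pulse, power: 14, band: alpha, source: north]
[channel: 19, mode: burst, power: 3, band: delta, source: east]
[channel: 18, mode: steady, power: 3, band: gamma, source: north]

No, Yes, No, No

The classifier is using: band is alpha AND channel ≤ 6.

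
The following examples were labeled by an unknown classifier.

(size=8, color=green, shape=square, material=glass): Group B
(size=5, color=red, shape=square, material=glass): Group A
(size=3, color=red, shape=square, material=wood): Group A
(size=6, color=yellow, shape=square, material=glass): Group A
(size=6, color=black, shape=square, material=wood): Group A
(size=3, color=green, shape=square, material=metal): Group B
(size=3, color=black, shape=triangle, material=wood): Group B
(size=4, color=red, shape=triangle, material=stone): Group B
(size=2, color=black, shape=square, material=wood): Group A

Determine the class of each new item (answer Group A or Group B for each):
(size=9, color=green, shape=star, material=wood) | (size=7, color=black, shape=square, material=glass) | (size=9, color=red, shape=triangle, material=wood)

Group B, Group A, Group B

The common property of the 'Group A' items is: color is not green AND shape is square. No 'Group B' item has it.
(size=9, color=green, shape=star, material=wood): color is green, shape is star — lacks this property, so Group B.
(size=7, color=black, shape=square, material=glass): color is black, shape is square — satisfies this, so Group A.
(size=9, color=red, shape=triangle, material=wood): color is red, shape is triangle — lacks this property, so Group B.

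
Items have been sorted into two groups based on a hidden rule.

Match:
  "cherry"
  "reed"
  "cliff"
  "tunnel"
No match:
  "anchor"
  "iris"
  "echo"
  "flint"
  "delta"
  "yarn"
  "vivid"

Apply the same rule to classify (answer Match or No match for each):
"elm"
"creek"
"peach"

No match, Match, No match

The simplest hypothesis consistent with all the labels is: has a double letter.
"elm" — no doubled letter, hence No match.
"creek" — 'ee' doubled, hence Match.
"peach" — no doubled letter, hence No match.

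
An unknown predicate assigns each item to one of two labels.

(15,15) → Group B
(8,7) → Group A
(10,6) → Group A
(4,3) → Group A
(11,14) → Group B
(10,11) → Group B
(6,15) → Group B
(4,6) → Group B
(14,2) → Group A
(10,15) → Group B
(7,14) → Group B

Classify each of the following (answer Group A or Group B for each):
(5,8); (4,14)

The pattern is that an item is 'Group A' exactly when: first > second.
(5,8) — 5 < 8, hence Group B. (4,14) — 4 < 14, hence Group B.

Group B, Group B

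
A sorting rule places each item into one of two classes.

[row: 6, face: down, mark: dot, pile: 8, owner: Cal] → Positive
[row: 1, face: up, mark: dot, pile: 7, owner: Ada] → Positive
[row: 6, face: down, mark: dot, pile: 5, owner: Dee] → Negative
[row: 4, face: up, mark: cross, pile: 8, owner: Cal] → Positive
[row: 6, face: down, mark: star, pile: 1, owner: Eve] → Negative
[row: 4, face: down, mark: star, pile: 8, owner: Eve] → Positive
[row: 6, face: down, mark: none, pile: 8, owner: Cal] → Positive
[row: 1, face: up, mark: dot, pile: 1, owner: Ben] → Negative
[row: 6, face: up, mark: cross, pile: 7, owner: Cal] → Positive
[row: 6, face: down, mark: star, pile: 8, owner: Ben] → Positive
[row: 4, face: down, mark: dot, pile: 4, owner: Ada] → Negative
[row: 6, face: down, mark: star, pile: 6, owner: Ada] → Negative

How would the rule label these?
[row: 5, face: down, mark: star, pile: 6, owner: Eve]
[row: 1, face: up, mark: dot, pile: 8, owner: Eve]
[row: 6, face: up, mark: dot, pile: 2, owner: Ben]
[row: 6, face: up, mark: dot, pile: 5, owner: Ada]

Negative, Positive, Negative, Negative

The classifier is using: pile ≥ 7.
[row: 5, face: down, mark: star, pile: 6, owner: Eve] → pile = 6 → Negative. [row: 1, face: up, mark: dot, pile: 8, owner: Eve] → pile = 8 → Positive. [row: 6, face: up, mark: dot, pile: 2, owner: Ben] → pile = 2 → Negative. [row: 6, face: up, mark: dot, pile: 5, owner: Ada] → pile = 5 → Negative.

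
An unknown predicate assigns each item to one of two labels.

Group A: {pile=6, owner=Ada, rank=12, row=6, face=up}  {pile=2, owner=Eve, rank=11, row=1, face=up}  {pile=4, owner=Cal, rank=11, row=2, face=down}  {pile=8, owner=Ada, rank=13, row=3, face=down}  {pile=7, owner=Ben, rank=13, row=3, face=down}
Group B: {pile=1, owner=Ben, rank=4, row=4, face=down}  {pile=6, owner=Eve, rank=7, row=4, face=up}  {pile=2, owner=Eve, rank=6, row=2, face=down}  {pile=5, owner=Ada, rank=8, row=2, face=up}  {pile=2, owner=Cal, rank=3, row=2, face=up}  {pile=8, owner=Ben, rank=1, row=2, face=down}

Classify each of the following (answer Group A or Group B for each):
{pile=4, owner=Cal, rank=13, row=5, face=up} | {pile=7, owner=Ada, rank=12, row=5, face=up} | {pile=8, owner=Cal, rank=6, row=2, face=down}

The common property of the 'Group A' items is: rank ≥ 11. No 'Group B' item has it.
{pile=4, owner=Cal, rank=13, row=5, face=up}: rank = 13, has this property → Group A. {pile=7, owner=Ada, rank=12, row=5, face=up}: rank = 12, has this property → Group A. {pile=8, owner=Cal, rank=6, row=2, face=down}: rank = 6, doesn't qualify → Group B.

Group A, Group A, Group B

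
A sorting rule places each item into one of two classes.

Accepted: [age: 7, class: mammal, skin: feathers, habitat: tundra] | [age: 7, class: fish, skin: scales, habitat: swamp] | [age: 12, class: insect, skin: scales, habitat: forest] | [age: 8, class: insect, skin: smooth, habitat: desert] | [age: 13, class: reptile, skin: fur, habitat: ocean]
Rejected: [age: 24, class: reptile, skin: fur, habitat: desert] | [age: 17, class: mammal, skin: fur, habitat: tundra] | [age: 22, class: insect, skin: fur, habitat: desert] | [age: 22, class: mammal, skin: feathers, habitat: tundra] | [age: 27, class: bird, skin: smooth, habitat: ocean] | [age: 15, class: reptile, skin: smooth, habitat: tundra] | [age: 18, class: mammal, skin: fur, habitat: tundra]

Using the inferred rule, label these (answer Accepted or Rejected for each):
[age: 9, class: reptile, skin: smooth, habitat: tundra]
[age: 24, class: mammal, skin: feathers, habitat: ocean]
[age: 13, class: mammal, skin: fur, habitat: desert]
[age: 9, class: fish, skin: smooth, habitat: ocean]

The rule appears to be: age ≤ 13.
Accepted: [age: 9, class: reptile, skin: smooth, habitat: tundra], since age = 9. Rejected: [age: 24, class: mammal, skin: feathers, habitat: ocean], since age = 24. Accepted: [age: 13, class: mammal, skin: fur, habitat: desert], since age = 13. Accepted: [age: 9, class: fish, skin: smooth, habitat: ocean], since age = 9.

Accepted, Rejected, Accepted, Accepted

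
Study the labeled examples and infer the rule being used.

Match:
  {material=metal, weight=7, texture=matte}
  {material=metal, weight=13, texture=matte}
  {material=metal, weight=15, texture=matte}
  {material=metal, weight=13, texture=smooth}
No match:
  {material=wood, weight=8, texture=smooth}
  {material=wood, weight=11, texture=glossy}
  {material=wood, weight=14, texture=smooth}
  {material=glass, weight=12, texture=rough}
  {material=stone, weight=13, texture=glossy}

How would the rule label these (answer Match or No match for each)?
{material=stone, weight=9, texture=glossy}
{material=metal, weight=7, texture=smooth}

Every 'Match' example satisfies: material is metal. None of the 'No match' examples do.

No match, Match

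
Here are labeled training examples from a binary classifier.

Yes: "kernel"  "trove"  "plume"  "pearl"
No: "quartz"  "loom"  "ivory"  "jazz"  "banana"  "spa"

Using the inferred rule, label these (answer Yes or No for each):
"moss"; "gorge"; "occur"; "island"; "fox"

One predicate separates the groups cleanly: contains 'e'.
"moss" → no 'e' → No.
"gorge" → has 'e' → Yes.
"occur" → no 'e' → No.
"island" → no 'e' → No.
"fox" → no 'e' → No.

No, Yes, No, No, No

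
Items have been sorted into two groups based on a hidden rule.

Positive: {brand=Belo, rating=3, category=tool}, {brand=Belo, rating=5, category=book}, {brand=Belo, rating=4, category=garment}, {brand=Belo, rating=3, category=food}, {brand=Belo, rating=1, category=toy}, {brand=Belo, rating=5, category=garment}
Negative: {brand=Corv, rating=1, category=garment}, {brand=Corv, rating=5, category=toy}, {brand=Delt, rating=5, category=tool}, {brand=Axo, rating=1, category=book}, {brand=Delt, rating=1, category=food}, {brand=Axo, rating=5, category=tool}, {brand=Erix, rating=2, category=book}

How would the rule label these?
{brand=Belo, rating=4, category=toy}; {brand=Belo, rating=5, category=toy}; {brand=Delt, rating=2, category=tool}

The pattern is that an item is 'Positive' exactly when: brand is Belo.

Positive, Positive, Negative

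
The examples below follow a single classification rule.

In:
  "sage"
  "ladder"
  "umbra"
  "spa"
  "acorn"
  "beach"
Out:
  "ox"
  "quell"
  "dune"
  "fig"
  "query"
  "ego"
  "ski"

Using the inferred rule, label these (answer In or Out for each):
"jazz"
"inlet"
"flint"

In, Out, Out

Every 'In' example satisfies: contains 'a'. None of the 'Out' examples do.
"jazz" — has 'a', hence In. "inlet" — no 'a', hence Out. "flint" — no 'a', hence Out.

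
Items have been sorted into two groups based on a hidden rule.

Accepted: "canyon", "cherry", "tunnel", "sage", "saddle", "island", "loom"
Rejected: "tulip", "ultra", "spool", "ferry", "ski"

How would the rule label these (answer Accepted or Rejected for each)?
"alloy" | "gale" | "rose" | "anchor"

Rejected, Accepted, Accepted, Accepted

Rule: even length. This holds for each 'Accepted' example and fails for each 'Rejected' one.
"alloy" — length 5, hence Rejected. "gale" — length 4, hence Accepted. "rose" — length 4, hence Accepted. "anchor" — length 6, hence Accepted.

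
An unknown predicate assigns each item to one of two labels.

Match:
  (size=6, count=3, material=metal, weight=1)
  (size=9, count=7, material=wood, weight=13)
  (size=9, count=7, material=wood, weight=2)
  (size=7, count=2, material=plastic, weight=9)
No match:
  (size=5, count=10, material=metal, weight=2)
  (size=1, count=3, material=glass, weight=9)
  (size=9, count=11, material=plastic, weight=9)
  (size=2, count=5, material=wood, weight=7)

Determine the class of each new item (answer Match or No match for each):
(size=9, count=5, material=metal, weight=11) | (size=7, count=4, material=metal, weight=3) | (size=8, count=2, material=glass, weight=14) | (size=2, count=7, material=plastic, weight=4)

One predicate separates the groups cleanly: size ≥ 5 AND count ≤ 7.
(size=9, count=5, material=metal, weight=11) — size = 9, count = 5, hence Match.
(size=7, count=4, material=metal, weight=3) — size = 7, count = 4, hence Match.
(size=8, count=2, material=glass, weight=14) — size = 8, count = 2, hence Match.
(size=2, count=7, material=plastic, weight=4) — size = 2, count = 7, hence No match.

Match, Match, Match, No match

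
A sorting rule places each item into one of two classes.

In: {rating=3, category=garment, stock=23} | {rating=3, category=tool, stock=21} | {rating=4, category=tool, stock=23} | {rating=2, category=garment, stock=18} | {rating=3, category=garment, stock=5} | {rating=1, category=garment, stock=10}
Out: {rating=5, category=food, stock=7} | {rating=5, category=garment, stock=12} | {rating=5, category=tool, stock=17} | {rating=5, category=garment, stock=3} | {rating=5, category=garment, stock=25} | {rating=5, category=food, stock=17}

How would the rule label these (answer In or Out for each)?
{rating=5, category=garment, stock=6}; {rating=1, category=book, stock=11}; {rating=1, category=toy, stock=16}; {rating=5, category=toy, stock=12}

The rule appears to be: rating ≤ 4.
{rating=5, category=garment, stock=6}: rating = 5 — does not pass, so Out. {rating=1, category=book, stock=11}: rating = 1 — checks out, so In. {rating=1, category=toy, stock=16}: rating = 1 — checks out, so In. {rating=5, category=toy, stock=12}: rating = 5 — does not pass, so Out.

Out, In, In, Out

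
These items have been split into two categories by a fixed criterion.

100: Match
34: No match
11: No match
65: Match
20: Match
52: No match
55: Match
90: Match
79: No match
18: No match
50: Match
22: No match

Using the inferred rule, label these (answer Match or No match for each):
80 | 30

The pattern is that an item is 'Match' exactly when: multiple of 5.
Match: 80, since 80 = 5·16. Match: 30, since 30 = 5·6.

Match, Match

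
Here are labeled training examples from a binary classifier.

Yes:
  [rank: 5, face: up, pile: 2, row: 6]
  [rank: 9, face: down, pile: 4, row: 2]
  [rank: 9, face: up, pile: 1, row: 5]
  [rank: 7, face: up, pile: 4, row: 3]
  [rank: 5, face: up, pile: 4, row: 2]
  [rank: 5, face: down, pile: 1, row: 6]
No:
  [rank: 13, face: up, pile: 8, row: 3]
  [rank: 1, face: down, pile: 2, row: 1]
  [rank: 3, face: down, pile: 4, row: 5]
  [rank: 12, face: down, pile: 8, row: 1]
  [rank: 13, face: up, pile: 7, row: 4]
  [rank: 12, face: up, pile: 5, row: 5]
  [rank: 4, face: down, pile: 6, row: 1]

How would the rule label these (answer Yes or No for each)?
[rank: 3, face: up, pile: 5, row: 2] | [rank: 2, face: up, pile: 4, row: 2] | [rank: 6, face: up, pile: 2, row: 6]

No, No, Yes

The rule appears to be: pile ≤ 4 AND rank ≥ 4.
[rank: 3, face: up, pile: 5, row: 2] — pile = 5, rank = 3, hence No. [rank: 2, face: up, pile: 4, row: 2] — pile = 4, rank = 2, hence No. [rank: 6, face: up, pile: 2, row: 6] — pile = 2, rank = 6, hence Yes.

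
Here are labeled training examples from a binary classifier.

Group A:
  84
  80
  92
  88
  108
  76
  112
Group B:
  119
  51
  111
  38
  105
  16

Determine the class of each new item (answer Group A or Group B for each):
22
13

All 'Group A' examples share one property — even AND at least 51 — and every 'Group B' example lacks it.
22: 22 is even, 22 < 51 — does not pass, so Group B. 13: 13 is odd, 13 < 51 — does not pass, so Group B.

Group B, Group B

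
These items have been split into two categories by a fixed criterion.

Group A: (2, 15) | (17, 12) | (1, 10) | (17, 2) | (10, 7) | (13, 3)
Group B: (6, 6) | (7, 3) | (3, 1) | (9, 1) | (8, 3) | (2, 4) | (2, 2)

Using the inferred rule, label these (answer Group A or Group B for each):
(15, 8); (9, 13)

The common property of the 'Group A' items is: max ≥ 10. No 'Group B' item has it.
(15, 8) — max 15, hence Group A.
(9, 13) — max 13, hence Group A.

Group A, Group A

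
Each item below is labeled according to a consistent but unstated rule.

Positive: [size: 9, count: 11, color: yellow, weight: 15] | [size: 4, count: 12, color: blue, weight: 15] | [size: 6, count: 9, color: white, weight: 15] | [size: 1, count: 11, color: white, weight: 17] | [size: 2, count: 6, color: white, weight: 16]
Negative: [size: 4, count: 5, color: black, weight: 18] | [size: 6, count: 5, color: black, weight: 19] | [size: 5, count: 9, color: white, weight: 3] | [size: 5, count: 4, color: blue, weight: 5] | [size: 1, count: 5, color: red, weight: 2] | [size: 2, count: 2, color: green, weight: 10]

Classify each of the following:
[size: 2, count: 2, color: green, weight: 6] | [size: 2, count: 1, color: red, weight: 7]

Negative, Negative

One predicate separates the groups cleanly: count ≥ 6 AND weight ≥ 5.
[size: 2, count: 2, color: green, weight: 6] → count = 2, weight = 6 → Negative.
[size: 2, count: 1, color: red, weight: 7] → count = 1, weight = 7 → Negative.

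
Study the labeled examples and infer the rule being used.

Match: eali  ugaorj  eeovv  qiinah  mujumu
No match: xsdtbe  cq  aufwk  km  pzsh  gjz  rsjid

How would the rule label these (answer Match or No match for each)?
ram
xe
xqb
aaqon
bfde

No match, No match, No match, Match, No match

The distinguishing property — has ≥ 3 vowels — holds for all the 'Match' cases and none of the 'No match' cases.
ram: No match (1 vowel). xe: No match (1 vowel). xqb: No match (0 vowels). aaqon: Match (3 vowels). bfde: No match (1 vowel).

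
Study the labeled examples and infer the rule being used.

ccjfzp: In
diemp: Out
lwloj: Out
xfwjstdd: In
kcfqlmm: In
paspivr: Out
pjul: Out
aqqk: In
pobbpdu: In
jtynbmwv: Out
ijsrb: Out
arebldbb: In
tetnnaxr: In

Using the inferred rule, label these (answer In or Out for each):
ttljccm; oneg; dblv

Every 'In' example satisfies: has a double letter. None of the 'Out' examples do.

In, Out, Out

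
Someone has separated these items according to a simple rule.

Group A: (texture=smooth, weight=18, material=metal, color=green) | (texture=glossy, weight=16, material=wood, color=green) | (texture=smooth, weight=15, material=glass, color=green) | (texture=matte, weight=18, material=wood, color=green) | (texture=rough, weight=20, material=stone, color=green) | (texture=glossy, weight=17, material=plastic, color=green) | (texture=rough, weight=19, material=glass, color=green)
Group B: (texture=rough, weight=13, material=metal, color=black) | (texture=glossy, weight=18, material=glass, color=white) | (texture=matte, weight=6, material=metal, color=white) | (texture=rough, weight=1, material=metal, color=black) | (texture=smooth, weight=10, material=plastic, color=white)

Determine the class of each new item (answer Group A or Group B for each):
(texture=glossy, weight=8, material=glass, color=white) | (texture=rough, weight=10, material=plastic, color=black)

The common property of the 'Group A' items is: color is green. No 'Group B' item has it.
(texture=glossy, weight=8, material=glass, color=white): color is white, does not satisfy this → Group B.
(texture=rough, weight=10, material=plastic, color=black): color is black, does not satisfy this → Group B.

Group B, Group B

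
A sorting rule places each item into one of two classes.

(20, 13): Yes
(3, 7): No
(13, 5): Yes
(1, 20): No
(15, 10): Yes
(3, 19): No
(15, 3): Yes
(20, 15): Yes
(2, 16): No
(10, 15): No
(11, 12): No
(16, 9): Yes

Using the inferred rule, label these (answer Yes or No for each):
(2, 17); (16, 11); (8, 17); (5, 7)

No, Yes, No, No

Rule: first > second. This holds for each 'Yes' example and fails for each 'No' one.
(2, 17): 2 < 17, does not pass → No.
(16, 11): 16 > 11, has this property → Yes.
(8, 17): 8 < 17, does not pass → No.
(5, 7): 5 < 7, does not pass → No.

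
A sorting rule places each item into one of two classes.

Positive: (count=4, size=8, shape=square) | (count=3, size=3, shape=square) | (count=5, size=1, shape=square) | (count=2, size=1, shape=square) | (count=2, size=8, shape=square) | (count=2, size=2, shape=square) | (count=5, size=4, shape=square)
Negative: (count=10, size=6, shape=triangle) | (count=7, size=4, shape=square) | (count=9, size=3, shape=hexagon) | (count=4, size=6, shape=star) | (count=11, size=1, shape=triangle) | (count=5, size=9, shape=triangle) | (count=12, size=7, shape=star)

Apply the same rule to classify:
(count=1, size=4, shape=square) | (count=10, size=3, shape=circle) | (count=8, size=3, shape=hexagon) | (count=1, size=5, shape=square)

One predicate separates the groups cleanly: shape is square AND count ≤ 5.
(count=1, size=4, shape=square): shape is square, count = 1 — has this property, so Positive.
(count=10, size=3, shape=circle): shape is circle, count = 10 — does not satisfy this, so Negative.
(count=8, size=3, shape=hexagon): shape is hexagon, count = 8 — does not satisfy this, so Negative.
(count=1, size=5, shape=square): shape is square, count = 1 — has this property, so Positive.

Positive, Negative, Negative, Positive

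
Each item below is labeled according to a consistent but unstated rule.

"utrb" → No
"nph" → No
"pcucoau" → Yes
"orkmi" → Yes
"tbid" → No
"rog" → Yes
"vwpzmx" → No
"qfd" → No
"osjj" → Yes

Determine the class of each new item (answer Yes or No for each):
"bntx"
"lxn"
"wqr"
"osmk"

No, No, No, Yes

Checking candidate rules against both groups, what survives is: contains 'o'.
"bntx" → no 'o' → No.
"lxn" → no 'o' → No.
"wqr" → no 'o' → No.
"osmk" → has 'o' → Yes.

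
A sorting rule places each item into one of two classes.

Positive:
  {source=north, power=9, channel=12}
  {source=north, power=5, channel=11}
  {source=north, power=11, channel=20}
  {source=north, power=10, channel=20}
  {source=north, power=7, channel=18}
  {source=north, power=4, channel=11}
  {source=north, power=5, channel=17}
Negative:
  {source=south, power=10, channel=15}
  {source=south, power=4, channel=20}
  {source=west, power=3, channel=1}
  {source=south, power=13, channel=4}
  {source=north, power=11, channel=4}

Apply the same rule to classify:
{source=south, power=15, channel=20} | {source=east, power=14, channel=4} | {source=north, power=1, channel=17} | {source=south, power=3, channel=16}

The common property of the 'Positive' items is: source is north AND channel ≥ 11. No 'Negative' item has it.
{source=south, power=15, channel=20}: source is south, channel = 20, doesn't qualify → Negative. {source=east, power=14, channel=4}: source is east, channel = 4, doesn't qualify → Negative. {source=north, power=1, channel=17}: source is north, channel = 17, matches → Positive. {source=south, power=3, channel=16}: source is south, channel = 16, doesn't qualify → Negative.

Negative, Negative, Positive, Negative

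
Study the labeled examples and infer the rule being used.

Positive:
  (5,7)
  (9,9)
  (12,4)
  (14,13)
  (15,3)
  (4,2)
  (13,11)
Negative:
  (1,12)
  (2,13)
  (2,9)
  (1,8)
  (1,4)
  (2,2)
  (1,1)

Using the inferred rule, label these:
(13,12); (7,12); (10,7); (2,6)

Positive, Positive, Positive, Negative

The pattern is that an item is 'Positive' exactly when: first ≥ 3.
(13,12): first 13 — qualifies, so Positive.
(7,12): first 7 — qualifies, so Positive.
(10,7): first 10 — qualifies, so Positive.
(2,6): first 2 — does not satisfy this, so Negative.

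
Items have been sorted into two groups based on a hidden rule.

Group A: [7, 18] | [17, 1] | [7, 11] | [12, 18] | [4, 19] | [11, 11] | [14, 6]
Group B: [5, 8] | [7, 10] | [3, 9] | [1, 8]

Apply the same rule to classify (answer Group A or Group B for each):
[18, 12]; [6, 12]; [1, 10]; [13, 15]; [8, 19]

Group A, Group A, Group B, Group A, Group A

The simplest hypothesis consistent with all the labels is: sum ≥ 18.
Group A: [18, 12], since 18+12 = 30. Group A: [6, 12], since 6+12 = 18. Group B: [1, 10], since 1+10 = 11. Group A: [13, 15], since 13+15 = 28. Group A: [8, 19], since 8+19 = 27.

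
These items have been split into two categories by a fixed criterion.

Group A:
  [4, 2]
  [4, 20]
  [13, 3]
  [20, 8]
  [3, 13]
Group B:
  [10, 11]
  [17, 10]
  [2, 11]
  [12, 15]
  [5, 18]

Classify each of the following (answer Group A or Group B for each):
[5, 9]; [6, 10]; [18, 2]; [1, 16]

Every 'Group A' example satisfies: sum is even. None of the 'Group B' examples do.
[5, 9]: Group A (5+9 = 14). [6, 10]: Group A (6+10 = 16). [18, 2]: Group A (18+2 = 20). [1, 16]: Group B (1+16 = 17).

Group A, Group A, Group A, Group B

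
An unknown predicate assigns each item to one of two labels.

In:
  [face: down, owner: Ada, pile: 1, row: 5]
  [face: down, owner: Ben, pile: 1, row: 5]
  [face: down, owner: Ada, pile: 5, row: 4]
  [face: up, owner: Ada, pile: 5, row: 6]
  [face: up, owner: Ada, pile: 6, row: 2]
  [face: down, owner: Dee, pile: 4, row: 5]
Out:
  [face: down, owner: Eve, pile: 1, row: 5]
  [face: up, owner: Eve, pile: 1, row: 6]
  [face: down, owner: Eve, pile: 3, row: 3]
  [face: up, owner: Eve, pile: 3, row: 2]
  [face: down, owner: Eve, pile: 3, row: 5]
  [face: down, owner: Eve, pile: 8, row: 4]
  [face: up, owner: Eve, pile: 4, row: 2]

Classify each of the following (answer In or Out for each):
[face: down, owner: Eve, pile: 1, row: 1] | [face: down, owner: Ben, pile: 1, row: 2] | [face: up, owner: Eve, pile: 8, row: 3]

Out, In, Out

Comparing the two groups points to one rule — owner is not Eve.
[face: down, owner: Eve, pile: 1, row: 1] — owner is Eve, hence Out.
[face: down, owner: Ben, pile: 1, row: 2] — owner is Ben, hence In.
[face: up, owner: Eve, pile: 8, row: 3] — owner is Eve, hence Out.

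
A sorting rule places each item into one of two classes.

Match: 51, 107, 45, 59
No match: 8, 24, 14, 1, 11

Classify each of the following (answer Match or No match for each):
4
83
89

The common property of the 'Match' items is: at least 45. No 'No match' item has it.
4 — 4 < 45, hence No match.
83 — 83 ≥ 45, hence Match.
89 — 89 ≥ 45, hence Match.

No match, Match, Match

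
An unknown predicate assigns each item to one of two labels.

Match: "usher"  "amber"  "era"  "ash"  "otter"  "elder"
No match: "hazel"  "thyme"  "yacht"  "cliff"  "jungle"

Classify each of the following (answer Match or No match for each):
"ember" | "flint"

Match, No match

One predicate separates the groups cleanly: starts with a vowel.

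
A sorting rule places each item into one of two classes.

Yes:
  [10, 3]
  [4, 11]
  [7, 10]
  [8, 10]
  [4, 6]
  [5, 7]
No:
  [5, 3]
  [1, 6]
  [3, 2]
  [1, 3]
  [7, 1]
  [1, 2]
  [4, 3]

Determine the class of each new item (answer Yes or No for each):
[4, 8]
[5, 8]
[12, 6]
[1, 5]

Yes, Yes, Yes, No

A rule that fits every label: sum ≥ 10 — true of each 'Yes' example, false of each 'No' one.
[4, 8]: 4+8 = 12 — matches, so Yes.
[5, 8]: 5+8 = 13 — matches, so Yes.
[12, 6]: 12+6 = 18 — matches, so Yes.
[1, 5]: 1+5 = 6 — fails this test, so No.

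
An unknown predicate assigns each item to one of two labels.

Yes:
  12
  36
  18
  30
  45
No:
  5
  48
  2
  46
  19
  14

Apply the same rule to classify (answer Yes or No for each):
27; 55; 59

Yes, No, No

The classifier is using: multiple of 3 AND at most 45.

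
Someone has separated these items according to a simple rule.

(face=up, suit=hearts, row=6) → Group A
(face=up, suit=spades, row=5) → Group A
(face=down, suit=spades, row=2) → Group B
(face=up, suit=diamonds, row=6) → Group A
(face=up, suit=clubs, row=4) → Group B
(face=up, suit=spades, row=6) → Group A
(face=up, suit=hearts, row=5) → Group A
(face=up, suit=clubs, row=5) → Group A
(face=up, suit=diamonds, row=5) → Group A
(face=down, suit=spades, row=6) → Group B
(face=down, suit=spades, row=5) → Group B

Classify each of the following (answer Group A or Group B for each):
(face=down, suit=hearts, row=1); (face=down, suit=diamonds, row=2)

Group B, Group B

The simplest hypothesis consistent with all the labels is: face is up AND row ≥ 5.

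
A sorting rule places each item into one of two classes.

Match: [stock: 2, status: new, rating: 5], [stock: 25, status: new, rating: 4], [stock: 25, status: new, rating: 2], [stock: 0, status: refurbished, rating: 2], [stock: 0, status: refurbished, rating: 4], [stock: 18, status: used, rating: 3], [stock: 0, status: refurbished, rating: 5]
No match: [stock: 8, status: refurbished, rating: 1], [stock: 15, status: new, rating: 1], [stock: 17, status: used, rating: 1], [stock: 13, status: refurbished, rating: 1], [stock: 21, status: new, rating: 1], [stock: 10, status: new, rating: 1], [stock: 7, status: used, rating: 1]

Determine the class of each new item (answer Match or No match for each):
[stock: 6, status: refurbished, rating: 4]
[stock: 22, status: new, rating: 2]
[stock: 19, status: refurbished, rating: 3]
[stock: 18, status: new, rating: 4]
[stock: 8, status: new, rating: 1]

Match, Match, Match, Match, No match

The pattern is that an item is 'Match' exactly when: rating ≥ 2.
[stock: 6, status: refurbished, rating: 4]: rating = 4 — satisfies this, so Match.
[stock: 22, status: new, rating: 2]: rating = 2 — satisfies this, so Match.
[stock: 19, status: refurbished, rating: 3]: rating = 3 — satisfies this, so Match.
[stock: 18, status: new, rating: 4]: rating = 4 — satisfies this, so Match.
[stock: 8, status: new, rating: 1]: rating = 1 — does not fit, so No match.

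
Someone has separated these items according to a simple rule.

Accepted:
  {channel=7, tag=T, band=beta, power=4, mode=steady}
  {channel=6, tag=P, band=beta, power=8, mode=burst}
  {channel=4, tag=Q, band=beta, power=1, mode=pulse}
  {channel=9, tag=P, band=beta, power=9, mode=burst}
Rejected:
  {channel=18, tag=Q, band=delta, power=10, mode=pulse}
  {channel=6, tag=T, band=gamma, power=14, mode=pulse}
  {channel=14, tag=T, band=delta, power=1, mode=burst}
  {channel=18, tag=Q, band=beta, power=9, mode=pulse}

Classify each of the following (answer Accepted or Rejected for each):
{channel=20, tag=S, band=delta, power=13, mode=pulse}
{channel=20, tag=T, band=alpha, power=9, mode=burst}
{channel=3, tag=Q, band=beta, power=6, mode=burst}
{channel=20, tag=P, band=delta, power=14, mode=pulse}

The pattern is that an item is 'Accepted' exactly when: band is beta AND channel ≤ 9.
{channel=20, tag=S, band=delta, power=13, mode=pulse} → band is delta, channel = 20 → Rejected.
{channel=20, tag=T, band=alpha, power=9, mode=burst} → band is alpha, channel = 20 → Rejected.
{channel=3, tag=Q, band=beta, power=6, mode=burst} → band is beta, channel = 3 → Accepted.
{channel=20, tag=P, band=delta, power=14, mode=pulse} → band is delta, channel = 20 → Rejected.

Rejected, Rejected, Accepted, Rejected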